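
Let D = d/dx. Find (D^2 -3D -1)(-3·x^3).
3 x \left(x^{2} + 9 x - 6\right)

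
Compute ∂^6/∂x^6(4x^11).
1330560 x^{5}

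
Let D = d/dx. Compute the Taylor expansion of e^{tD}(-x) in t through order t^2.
- t - x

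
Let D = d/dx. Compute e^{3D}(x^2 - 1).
x^{2} + 6 x + 8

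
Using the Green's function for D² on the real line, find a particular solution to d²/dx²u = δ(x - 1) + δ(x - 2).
\frac{|x - 1|}{2} + \frac{|x - 2|}{2}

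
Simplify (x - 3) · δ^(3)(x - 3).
-3\delta^{(2)}(x - 3)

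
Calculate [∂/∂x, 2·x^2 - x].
4 x - 1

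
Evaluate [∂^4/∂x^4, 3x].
12\frac{d^{3}}{dx^{3}}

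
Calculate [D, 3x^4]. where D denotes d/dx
12 x^{3}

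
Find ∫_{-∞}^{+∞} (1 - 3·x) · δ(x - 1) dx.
-2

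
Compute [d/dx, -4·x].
-4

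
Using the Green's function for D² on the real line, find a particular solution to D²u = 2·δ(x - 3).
|x - 3|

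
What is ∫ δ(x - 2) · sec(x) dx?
\sec{\left(2 \right)}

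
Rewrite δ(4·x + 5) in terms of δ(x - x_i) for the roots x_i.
\frac{\delta(x + 5/4)}{4}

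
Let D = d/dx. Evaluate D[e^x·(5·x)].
5 \left(x + 1\right) e^{x}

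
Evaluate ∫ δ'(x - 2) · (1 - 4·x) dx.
4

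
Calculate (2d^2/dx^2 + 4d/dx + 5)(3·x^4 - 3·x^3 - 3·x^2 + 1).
15 x^{4} + 33 x^{3} + 21 x^{2} - 60 x - 7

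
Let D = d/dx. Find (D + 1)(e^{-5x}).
- 4 e^{- 5 x}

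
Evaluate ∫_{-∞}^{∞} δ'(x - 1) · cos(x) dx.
\sin{\left(1 \right)}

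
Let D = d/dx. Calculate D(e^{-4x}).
- 4 e^{- 4 x}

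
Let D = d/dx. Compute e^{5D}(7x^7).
7 x^{7} + 245 x^{6} + 3675 x^{5} + 30625 x^{4} + 153125 x^{3} + 459375 x^{2} + 765625 x + 546875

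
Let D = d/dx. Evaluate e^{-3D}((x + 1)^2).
x^{2} - 4 x + 4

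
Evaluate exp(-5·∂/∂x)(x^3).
x^{3} - 15 x^{2} + 75 x - 125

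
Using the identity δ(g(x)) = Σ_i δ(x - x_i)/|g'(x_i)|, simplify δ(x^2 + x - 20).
\frac{\delta(x + 5) + \delta(x - 4)}{9}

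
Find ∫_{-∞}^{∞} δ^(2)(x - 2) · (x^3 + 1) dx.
12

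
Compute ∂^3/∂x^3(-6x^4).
- 144 x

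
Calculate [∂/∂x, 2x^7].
14 x^{6}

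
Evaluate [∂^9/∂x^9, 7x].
63\frac{d^{8}}{dx^{8}}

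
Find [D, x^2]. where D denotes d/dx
2 x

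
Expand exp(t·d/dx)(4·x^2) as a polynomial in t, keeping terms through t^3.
4 t^{2} + 8 t x + 4 x^{2}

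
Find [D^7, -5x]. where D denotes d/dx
-35D^{6}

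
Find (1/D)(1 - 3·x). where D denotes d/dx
- \frac{3 x^{2}}{2} + x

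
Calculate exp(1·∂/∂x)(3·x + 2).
3 x + 5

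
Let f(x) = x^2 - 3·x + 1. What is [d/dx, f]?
2 x - 3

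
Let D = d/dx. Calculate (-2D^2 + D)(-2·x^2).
8 - 4 x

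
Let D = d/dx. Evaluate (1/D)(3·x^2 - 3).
x^{3} - 3 x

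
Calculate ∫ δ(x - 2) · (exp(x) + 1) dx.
1 + e^{2}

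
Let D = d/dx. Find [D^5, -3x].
-15D^{4}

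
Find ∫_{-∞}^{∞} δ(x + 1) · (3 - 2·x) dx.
5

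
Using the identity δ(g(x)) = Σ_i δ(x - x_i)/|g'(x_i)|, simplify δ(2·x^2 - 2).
\frac{\delta(x - 1) + \delta(x + 1)}{4}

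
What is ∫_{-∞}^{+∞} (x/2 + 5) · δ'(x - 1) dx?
- \frac{1}{2}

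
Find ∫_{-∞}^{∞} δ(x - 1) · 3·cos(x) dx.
3 \cos{\left(1 \right)}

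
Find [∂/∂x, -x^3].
- 3 x^{2}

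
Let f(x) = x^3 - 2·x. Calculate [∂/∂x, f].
3 x^{2} - 2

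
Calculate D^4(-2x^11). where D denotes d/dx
- 15840 x^{7}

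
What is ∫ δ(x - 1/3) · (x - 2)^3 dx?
- \frac{125}{27}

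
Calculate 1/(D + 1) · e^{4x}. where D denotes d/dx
\frac{e^{4 x}}{5}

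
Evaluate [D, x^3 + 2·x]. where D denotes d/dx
3 x^{2} + 2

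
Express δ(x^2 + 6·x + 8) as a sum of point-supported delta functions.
\frac{\delta(x + 2) + \delta(x + 4)}{2}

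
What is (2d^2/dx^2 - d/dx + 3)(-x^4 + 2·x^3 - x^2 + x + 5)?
- 3 x^{4} + 10 x^{3} - 33 x^{2} + 29 x + 10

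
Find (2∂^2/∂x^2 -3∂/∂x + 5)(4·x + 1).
20 x - 7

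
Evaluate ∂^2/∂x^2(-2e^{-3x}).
- 18 e^{- 3 x}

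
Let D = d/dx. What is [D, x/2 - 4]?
\frac{1}{2}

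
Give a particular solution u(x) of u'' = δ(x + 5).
\frac{|x + 5|}{2}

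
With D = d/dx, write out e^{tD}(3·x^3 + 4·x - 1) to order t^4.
3 t^{3} + 9 t^{2} x + t \left(9 x^{2} + 4\right) + 3 x^{3} + 4 x - 1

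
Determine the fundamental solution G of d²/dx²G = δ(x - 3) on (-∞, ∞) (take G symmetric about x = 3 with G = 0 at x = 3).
\frac{|x - 3|}{2}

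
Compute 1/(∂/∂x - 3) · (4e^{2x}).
- 4 e^{2 x}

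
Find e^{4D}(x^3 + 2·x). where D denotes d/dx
x^{3} + 12 x^{2} + 50 x + 72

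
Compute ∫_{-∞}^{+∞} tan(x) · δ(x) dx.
0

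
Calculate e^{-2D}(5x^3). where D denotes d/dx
5 x^{3} - 30 x^{2} + 60 x - 40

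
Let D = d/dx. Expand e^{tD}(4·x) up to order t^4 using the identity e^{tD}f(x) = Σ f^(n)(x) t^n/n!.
4 t + 4 x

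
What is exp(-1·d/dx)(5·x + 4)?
5 x - 1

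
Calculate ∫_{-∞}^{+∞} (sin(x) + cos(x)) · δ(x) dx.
1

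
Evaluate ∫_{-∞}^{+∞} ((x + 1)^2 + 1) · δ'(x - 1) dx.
-4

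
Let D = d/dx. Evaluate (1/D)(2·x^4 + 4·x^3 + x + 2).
\frac{2 x^{5}}{5} + x^{4} + \frac{x^{2}}{2} + 2 x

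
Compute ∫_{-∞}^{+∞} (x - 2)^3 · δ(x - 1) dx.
-1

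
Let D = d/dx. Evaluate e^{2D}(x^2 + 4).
x^{2} + 4 x + 8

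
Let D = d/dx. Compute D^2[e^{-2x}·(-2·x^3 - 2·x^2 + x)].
8 \left(- x^{3} + 2 x^{2} + x - 1\right) e^{- 2 x}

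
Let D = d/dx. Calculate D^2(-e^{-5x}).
- 25 e^{- 5 x}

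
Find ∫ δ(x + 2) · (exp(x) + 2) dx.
e^{-2} + 2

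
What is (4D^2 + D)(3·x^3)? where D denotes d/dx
9 x \left(x + 8\right)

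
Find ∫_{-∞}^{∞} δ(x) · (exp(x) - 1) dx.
0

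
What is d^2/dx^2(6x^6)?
180 x^{4}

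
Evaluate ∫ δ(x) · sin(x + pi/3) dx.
\frac{\sqrt{3}}{2}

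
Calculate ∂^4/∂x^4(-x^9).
- 3024 x^{5}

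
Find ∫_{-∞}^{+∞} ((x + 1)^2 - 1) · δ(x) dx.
0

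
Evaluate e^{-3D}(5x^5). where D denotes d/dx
5 x^{5} - 75 x^{4} + 450 x^{3} - 1350 x^{2} + 2025 x - 1215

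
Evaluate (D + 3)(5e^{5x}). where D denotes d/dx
40 e^{5 x}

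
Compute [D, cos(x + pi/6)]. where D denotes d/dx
- \sin{\left(x + \frac{\pi}{6} \right)}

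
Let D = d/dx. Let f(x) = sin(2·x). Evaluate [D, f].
2 \cos{\left(2 x \right)}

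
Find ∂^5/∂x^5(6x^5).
720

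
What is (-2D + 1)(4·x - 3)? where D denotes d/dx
4 x - 11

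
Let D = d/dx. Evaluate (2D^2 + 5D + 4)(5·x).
20 x + 25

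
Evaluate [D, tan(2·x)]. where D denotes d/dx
\frac{2}{\cos^{2}{\left(2 x \right)}}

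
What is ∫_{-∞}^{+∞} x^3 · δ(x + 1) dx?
-1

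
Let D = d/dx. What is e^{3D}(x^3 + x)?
x^{3} + 9 x^{2} + 28 x + 30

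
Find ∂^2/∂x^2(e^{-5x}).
25 e^{- 5 x}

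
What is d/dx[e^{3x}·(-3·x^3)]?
9 x^{2} \left(- x - 1\right) e^{3 x}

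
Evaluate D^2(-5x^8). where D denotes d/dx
- 280 x^{6}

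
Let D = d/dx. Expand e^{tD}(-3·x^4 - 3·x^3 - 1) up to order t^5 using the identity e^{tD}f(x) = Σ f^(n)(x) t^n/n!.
- 3 t^{4} - 3 t^{3} \left(4 x + 1\right) - 9 t^{2} x \left(2 x + 1\right) - 3 t x^{2} \left(4 x + 3\right) - 3 x^{4} - 3 x^{3} - 1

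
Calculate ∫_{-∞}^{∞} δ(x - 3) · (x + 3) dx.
6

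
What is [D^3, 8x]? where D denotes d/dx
24D^{2}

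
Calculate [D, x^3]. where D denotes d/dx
3 x^{2}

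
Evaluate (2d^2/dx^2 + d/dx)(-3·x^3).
9 x \left(- x - 4\right)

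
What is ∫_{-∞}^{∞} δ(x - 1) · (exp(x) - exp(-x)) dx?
2 \sinh{\left(1 \right)}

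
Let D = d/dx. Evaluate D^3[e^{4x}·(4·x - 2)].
\left(256 x + 64\right) e^{4 x}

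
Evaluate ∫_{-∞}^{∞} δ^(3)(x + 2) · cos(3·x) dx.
27 \sin{\left(6 \right)}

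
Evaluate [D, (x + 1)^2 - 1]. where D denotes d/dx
2 x + 2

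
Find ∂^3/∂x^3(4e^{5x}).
500 e^{5 x}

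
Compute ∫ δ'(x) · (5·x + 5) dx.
-5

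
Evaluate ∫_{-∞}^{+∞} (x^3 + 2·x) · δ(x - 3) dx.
33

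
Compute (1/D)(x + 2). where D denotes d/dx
\frac{x^{2}}{2} + 2 x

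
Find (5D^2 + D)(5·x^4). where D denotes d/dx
20 x^{2} \left(x + 15\right)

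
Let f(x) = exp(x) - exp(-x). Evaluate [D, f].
2 \cosh{\left(x \right)}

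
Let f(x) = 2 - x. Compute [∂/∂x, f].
-1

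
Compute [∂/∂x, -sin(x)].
- \cos{\left(x \right)}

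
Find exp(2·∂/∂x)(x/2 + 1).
\frac{x}{2} + 2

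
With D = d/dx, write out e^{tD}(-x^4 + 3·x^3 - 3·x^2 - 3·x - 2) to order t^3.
- t^{3} \left(4 x - 3\right) - t^{2} \left(6 x^{2} - 9 x + 3\right) - t \left(4 x^{3} - 9 x^{2} + 6 x + 3\right) - x^{4} + 3 x^{3} - 3 x^{2} - 3 x - 2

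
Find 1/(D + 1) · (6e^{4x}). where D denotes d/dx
\frac{6 e^{4 x}}{5}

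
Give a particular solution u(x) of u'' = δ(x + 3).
\frac{|x + 3|}{2}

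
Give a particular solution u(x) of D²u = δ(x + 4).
\frac{|x + 4|}{2}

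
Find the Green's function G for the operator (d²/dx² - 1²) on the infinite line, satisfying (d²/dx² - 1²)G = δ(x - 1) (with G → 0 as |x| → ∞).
-\frac{e^{-|x - 1|}}{2}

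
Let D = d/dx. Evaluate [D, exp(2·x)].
2 e^{2 x}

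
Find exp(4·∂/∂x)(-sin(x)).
- \sin{\left(x + 4 \right)}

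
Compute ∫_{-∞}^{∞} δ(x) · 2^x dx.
1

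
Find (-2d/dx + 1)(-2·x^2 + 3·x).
- 2 x^{2} + 11 x - 6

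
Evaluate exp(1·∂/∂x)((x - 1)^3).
x^{3}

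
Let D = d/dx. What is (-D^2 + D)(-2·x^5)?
10 x^{3} \left(4 - x\right)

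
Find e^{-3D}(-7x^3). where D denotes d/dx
- 7 x^{3} + 63 x^{2} - 189 x + 189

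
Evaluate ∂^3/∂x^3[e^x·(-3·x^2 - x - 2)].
\left(- 3 x^{2} - 19 x - 23\right) e^{x}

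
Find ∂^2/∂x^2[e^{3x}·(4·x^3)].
12 x \left(3 x^{2} + 6 x + 2\right) e^{3 x}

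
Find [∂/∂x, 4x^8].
32 x^{7}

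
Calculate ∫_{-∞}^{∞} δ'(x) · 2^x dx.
- \log{\left(2 \right)}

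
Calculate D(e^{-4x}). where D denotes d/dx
- 4 e^{- 4 x}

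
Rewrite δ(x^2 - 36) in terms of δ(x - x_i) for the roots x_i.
\frac{\delta(x - 6) + \delta(x + 6)}{12}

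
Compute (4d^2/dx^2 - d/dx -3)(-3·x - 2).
9 x + 9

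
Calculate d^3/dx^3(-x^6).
- 120 x^{3}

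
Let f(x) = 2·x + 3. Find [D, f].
2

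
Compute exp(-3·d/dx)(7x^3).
7 x^{3} - 63 x^{2} + 189 x - 189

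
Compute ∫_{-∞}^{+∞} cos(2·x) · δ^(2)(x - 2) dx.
- 4 \cos{\left(4 \right)}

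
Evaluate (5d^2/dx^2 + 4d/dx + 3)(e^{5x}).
148 e^{5 x}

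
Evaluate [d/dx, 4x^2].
8 x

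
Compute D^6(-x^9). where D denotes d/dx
- 60480 x^{3}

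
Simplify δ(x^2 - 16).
\frac{\delta(x - 4) + \delta(x + 4)}{8}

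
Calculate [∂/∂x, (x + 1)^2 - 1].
2 x + 2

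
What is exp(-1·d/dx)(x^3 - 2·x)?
x^{3} - 3 x^{2} + x + 1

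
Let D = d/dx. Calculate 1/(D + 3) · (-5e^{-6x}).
\frac{5 e^{- 6 x}}{3}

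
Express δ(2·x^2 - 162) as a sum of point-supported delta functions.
\frac{\delta(x - 9) + \delta(x + 9)}{36}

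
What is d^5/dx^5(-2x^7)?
- 5040 x^{2}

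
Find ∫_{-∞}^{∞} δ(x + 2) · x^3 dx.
-8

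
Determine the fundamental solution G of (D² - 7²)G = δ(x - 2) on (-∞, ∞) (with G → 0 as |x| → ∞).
-\frac{e^{-7|x - 2|}}{14}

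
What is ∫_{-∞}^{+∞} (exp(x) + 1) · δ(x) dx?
2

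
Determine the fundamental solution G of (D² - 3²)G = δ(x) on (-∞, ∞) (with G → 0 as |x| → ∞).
-\frac{e^{-3|x|}}{6}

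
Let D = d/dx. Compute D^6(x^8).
20160 x^{2}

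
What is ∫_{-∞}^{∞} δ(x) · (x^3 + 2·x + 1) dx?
1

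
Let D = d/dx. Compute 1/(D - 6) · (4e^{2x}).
- e^{2 x}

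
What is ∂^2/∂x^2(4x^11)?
440 x^{9}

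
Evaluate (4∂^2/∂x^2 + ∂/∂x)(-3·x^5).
15 x^{3} \left(- x - 16\right)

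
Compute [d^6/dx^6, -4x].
-24\frac{d^{5}}{dx^{5}}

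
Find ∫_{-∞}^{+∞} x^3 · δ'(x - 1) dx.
-3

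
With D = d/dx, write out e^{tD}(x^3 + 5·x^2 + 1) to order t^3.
t^{3} + t^{2} \left(3 x + 5\right) + t x \left(3 x + 10\right) + x^{3} + 5 x^{2} + 1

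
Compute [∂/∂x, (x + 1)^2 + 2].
2 x + 2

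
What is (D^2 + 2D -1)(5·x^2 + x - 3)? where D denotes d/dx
- 5 x^{2} + 19 x + 15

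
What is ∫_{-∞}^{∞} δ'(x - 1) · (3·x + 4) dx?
-3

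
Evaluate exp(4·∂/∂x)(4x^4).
4 x^{4} + 64 x^{3} + 384 x^{2} + 1024 x + 1024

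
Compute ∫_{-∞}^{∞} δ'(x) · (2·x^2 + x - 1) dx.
-1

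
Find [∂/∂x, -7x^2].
- 14 x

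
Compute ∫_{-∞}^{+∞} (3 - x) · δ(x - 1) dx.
2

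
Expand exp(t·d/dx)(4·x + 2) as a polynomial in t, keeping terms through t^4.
4 t + 4 x + 2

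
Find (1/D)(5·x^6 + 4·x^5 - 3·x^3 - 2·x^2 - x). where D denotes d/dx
\frac{5 x^{7}}{7} + \frac{2 x^{6}}{3} - \frac{3 x^{4}}{4} - \frac{2 x^{3}}{3} - \frac{x^{2}}{2}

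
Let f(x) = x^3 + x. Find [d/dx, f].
3 x^{2} + 1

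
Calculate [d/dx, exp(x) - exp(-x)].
2 \cosh{\left(x \right)}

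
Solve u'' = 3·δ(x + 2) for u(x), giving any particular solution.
\frac{3|x + 2|}{2}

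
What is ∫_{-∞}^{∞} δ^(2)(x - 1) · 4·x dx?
0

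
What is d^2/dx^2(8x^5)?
160 x^{3}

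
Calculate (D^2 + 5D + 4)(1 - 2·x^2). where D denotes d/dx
4 x \left(- 2 x - 5\right)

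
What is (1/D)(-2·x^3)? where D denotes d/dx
- \frac{x^{4}}{2}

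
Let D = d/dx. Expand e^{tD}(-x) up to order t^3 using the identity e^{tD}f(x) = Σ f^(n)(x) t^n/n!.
- t - x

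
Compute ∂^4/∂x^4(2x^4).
48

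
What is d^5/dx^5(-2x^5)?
-240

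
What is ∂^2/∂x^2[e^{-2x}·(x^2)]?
2 \left(2 x^{2} - 4 x + 1\right) e^{- 2 x}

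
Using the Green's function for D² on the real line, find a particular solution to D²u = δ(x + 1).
\frac{|x + 1|}{2}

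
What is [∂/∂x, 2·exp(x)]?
2 e^{x}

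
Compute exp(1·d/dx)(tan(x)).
\tan{\left(x + 1 \right)}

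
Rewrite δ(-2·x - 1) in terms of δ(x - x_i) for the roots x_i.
\frac{\delta(x + 1/2)}{2}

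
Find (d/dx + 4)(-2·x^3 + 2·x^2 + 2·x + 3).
- 8 x^{3} + 2 x^{2} + 12 x + 14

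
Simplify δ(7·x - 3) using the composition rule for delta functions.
\frac{\delta(x - 3/7)}{7}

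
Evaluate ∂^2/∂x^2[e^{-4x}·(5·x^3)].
10 x \left(8 x^{2} - 12 x + 3\right) e^{- 4 x}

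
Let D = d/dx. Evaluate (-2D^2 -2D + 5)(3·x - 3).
15 x - 21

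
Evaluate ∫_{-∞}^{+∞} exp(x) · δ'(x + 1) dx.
- \frac{1}{e}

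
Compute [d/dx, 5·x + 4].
5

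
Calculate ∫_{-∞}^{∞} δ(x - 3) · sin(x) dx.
\sin{\left(3 \right)}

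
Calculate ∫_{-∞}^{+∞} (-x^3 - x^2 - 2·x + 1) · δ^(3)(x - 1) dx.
6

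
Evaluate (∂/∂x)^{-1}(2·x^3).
\frac{x^{4}}{2}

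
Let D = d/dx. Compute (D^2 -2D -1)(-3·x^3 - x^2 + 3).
3 x^{3} + 19 x^{2} - 14 x - 5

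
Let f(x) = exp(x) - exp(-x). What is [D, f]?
2 \cosh{\left(x \right)}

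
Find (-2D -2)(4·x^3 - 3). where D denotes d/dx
- 8 x^{3} - 24 x^{2} + 6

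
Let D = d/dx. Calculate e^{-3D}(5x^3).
5 x^{3} - 45 x^{2} + 135 x - 135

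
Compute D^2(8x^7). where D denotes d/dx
336 x^{5}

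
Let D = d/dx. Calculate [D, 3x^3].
9 x^{2}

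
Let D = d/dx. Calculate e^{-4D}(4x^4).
4 x^{4} - 64 x^{3} + 384 x^{2} - 1024 x + 1024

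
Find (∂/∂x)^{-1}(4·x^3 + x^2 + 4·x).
x^{4} + \frac{x^{3}}{3} + 2 x^{2}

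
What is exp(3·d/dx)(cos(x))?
\cos{\left(x + 3 \right)}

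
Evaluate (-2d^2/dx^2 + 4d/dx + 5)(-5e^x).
- 35 e^{x}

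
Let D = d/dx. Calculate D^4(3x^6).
1080 x^{2}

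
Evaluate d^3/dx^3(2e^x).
2 e^{x}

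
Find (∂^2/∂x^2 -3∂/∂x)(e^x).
- 2 e^{x}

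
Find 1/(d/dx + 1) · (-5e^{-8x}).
\frac{5 e^{- 8 x}}{7}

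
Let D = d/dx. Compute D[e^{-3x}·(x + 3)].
\left(- 3 x - 8\right) e^{- 3 x}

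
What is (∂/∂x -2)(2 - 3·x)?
6 x - 7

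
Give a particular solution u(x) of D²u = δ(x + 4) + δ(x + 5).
\frac{|x + 4|}{2} + \frac{|x + 5|}{2}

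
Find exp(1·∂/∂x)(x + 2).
x + 3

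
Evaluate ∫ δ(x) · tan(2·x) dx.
0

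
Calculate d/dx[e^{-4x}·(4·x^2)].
8 x \left(1 - 2 x\right) e^{- 4 x}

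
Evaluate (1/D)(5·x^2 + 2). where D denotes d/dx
\frac{5 x^{3}}{3} + 2 x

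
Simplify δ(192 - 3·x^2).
\frac{\delta(x - 8) + \delta(x + 8)}{48}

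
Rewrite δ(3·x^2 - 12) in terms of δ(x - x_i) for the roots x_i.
\frac{\delta(x - 2) + \delta(x + 2)}{12}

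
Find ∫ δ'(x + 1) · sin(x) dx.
- \cos{\left(1 \right)}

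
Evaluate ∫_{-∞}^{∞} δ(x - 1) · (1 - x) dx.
0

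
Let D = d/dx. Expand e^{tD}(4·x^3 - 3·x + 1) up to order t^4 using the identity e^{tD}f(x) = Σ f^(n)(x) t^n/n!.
4 t^{3} + 12 t^{2} x + 3 t \left(4 x^{2} - 1\right) + 4 x^{3} - 3 x + 1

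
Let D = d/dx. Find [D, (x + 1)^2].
2 x + 2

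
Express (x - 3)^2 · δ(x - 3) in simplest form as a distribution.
0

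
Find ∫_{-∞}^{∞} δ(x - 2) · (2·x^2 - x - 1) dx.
5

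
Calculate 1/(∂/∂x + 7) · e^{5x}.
\frac{e^{5 x}}{12}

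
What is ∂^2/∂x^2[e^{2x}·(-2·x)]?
8 \left(- x - 1\right) e^{2 x}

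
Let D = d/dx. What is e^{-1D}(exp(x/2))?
e^{\frac{x}{2} - \frac{1}{2}}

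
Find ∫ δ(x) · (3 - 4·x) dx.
3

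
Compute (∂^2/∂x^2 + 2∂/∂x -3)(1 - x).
3 x - 5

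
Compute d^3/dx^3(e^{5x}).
125 e^{5 x}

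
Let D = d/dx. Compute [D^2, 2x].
4D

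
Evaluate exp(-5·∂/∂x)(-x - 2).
3 - x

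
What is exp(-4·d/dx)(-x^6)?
- x^{6} + 24 x^{5} - 240 x^{4} + 1280 x^{3} - 3840 x^{2} + 6144 x - 4096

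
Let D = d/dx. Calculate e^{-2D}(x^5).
x^{5} - 10 x^{4} + 40 x^{3} - 80 x^{2} + 80 x - 32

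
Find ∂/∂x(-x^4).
- 4 x^{3}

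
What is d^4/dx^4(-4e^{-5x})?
- 2500 e^{- 5 x}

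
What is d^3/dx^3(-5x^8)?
- 1680 x^{5}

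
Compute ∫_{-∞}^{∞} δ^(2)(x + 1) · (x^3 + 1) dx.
-6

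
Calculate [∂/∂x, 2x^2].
4 x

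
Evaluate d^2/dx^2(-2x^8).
- 112 x^{6}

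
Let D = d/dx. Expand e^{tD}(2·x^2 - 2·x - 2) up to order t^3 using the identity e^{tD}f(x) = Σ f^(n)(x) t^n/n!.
2 t^{2} + 2 t \left(2 x - 1\right) + 2 x^{2} - 2 x - 2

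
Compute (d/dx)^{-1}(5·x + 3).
\frac{5 x^{2}}{2} + 3 x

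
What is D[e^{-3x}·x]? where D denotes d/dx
\left(1 - 3 x\right) e^{- 3 x}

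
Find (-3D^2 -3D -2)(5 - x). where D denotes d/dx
2 x - 7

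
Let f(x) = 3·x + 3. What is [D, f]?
3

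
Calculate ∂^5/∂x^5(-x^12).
- 95040 x^{7}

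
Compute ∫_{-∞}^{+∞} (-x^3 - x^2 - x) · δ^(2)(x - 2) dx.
-14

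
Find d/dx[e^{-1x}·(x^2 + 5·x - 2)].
\left(- x^{2} - 3 x + 7\right) e^{- x}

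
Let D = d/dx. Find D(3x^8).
24 x^{7}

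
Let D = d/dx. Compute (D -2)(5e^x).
- 5 e^{x}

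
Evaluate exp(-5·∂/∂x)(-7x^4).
- 7 x^{4} + 140 x^{3} - 1050 x^{2} + 3500 x - 4375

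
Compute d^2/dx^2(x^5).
20 x^{3}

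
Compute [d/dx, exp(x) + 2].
e^{x}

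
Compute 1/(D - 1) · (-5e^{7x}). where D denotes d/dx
- \frac{5 e^{7 x}}{6}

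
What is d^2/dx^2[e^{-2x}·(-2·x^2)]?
4 \left(- 2 x^{2} + 4 x - 1\right) e^{- 2 x}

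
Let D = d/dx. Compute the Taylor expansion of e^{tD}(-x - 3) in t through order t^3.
- t - x - 3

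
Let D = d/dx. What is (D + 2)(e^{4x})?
6 e^{4 x}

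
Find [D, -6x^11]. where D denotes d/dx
- 66 x^{10}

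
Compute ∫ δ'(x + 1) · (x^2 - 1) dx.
2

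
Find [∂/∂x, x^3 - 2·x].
3 x^{2} - 2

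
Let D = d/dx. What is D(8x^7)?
56 x^{6}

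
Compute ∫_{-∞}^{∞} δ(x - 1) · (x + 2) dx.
3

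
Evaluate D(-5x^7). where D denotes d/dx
- 35 x^{6}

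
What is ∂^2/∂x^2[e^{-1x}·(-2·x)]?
2 \left(2 - x\right) e^{- x}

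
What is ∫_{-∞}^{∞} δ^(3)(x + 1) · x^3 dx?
-6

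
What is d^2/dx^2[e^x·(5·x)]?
5 \left(x + 2\right) e^{x}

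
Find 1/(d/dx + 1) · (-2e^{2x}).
- \frac{2 e^{2 x}}{3}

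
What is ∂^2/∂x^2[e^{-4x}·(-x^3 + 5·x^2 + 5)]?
2 \left(- 8 x^{3} + 52 x^{2} - 43 x + 45\right) e^{- 4 x}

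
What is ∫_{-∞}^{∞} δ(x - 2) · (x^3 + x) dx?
10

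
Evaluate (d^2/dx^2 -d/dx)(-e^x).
0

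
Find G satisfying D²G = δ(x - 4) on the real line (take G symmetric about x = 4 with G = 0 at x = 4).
\frac{|x - 4|}{2}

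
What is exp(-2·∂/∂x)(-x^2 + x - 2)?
- x^{2} + 5 x - 8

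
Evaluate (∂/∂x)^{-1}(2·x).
x^{2}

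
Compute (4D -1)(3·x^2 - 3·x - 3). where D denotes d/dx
- 3 x^{2} + 27 x - 9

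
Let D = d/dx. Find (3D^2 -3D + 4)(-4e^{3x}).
- 88 e^{3 x}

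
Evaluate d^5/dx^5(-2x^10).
- 60480 x^{5}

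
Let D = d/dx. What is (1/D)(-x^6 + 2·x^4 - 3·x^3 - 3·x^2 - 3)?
- \frac{x^{7}}{7} + \frac{2 x^{5}}{5} - \frac{3 x^{4}}{4} - x^{3} - 3 x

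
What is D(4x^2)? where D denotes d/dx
8 x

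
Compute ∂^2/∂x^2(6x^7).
252 x^{5}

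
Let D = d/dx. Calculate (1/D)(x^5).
\frac{x^{6}}{6}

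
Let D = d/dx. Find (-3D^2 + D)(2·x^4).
8 x^{2} \left(x - 9\right)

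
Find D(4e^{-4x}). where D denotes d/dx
- 16 e^{- 4 x}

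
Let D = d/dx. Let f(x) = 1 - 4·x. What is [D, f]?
-4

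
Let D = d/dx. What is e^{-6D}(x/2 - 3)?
\frac{x}{2} - 6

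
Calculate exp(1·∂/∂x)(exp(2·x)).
e^{2 x + 2}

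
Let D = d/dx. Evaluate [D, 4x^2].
8 x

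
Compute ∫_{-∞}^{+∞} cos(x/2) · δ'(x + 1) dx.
- \frac{\sin{\left(\frac{1}{2} \right)}}{2}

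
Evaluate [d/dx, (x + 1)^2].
2 x + 2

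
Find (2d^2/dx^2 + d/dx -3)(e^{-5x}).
42 e^{- 5 x}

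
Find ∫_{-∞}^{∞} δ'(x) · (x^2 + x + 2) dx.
-1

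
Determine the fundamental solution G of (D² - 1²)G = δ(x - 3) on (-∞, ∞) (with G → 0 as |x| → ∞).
-\frac{e^{-|x - 3|}}{2}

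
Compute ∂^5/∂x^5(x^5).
120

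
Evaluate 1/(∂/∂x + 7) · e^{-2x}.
\frac{e^{- 2 x}}{5}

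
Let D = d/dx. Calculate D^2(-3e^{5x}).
- 75 e^{5 x}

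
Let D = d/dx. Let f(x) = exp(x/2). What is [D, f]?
\frac{e^{\frac{x}{2}}}{2}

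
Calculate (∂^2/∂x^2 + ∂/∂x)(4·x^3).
12 x \left(x + 2\right)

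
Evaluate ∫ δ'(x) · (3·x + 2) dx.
-3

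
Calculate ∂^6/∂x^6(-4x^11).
- 1330560 x^{5}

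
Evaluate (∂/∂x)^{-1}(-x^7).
- \frac{x^{8}}{8}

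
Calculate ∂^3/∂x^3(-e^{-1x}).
e^{- x}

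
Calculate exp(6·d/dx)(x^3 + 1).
x^{3} + 18 x^{2} + 108 x + 217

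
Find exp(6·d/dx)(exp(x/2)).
e^{\frac{x}{2} + 3}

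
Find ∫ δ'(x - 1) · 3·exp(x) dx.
- 3 e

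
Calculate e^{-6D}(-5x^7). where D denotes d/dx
- 5 x^{7} + 210 x^{6} - 3780 x^{5} + 37800 x^{4} - 226800 x^{3} + 816480 x^{2} - 1632960 x + 1399680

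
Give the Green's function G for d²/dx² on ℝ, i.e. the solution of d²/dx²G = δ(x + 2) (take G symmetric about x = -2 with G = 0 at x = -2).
\frac{|x + 2|}{2}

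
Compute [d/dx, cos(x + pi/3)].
- \sin{\left(x + \frac{\pi}{3} \right)}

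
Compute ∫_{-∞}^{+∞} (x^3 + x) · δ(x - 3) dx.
30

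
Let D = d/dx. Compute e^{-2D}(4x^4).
4 x^{4} - 32 x^{3} + 96 x^{2} - 128 x + 64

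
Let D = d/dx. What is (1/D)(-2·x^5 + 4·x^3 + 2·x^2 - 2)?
- \frac{x^{6}}{3} + x^{4} + \frac{2 x^{3}}{3} - 2 x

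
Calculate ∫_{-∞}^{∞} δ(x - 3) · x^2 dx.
9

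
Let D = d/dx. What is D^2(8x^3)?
48 x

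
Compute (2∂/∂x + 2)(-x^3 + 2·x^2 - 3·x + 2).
- 2 x^{3} - 2 x^{2} + 2 x - 2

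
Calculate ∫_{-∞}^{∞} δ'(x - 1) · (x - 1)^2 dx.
0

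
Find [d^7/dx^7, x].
7\frac{d^{6}}{dx^{6}}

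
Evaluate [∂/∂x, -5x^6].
- 30 x^{5}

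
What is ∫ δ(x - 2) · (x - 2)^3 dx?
0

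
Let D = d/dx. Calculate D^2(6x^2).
12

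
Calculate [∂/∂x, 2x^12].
24 x^{11}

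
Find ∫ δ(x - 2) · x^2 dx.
4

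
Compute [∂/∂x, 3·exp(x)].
3 e^{x}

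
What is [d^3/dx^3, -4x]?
-12\frac{d^{2}}{dx^{2}}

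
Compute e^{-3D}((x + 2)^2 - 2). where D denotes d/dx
x^{2} - 2 x - 1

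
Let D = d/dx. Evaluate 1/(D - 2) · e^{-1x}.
- \frac{e^{- x}}{3}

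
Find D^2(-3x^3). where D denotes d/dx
- 18 x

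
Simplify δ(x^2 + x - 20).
\frac{\delta(x - 4) + \delta(x + 5)}{9}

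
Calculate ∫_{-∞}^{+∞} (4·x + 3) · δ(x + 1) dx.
-1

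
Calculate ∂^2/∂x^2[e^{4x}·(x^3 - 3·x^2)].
\left(16 x^{3} - 24 x^{2} - 42 x - 6\right) e^{4 x}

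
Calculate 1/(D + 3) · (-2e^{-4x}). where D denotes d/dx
2 e^{- 4 x}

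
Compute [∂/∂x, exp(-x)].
- e^{- x}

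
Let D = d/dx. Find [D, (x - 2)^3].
3 \left(x - 2\right)^{2}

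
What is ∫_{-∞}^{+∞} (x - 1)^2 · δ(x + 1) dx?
4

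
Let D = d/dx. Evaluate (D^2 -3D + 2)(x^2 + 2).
2 x^{2} - 6 x + 6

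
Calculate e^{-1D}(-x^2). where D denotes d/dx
- x^{2} + 2 x - 1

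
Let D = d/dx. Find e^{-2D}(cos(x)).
\cos{\left(x - 2 \right)}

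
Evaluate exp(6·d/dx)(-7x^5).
- 7 x^{5} - 210 x^{4} - 2520 x^{3} - 15120 x^{2} - 45360 x - 54432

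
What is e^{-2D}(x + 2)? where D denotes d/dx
x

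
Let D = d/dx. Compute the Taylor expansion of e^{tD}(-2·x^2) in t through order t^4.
- 2 t^{2} - 4 t x - 2 x^{2}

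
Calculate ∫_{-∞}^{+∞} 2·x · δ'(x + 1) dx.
-2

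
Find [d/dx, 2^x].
2^{x} \log{\left(2 \right)}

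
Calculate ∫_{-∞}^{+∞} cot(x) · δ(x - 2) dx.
\cot{\left(2 \right)}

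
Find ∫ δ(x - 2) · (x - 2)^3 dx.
0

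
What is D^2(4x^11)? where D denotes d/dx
440 x^{9}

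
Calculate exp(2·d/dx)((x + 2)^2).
x^{2} + 8 x + 16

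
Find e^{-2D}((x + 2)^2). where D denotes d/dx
x^{2}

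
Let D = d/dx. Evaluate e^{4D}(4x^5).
4 x^{5} + 80 x^{4} + 640 x^{3} + 2560 x^{2} + 5120 x + 4096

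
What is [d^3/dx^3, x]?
3\frac{d^{2}}{dx^{2}}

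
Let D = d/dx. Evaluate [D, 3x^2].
6 x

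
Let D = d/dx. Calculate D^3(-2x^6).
- 240 x^{3}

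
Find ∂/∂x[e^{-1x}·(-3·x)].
3 \left(x - 1\right) e^{- x}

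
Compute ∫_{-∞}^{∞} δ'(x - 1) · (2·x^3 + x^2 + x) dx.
-9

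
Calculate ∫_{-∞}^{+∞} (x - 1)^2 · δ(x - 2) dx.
1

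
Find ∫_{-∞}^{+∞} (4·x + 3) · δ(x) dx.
3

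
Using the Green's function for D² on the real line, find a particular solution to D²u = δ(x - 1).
\frac{|x - 1|}{2}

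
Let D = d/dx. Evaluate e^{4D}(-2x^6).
- 2 x^{6} - 48 x^{5} - 480 x^{4} - 2560 x^{3} - 7680 x^{2} - 12288 x - 8192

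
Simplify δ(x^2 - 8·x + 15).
\frac{\delta(x - 3) + \delta(x - 5)}{2}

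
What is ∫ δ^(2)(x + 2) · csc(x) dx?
- \left(2 \cot^{2}{\left(2 \right)} + 1\right) \csc{\left(2 \right)}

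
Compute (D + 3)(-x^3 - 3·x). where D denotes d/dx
- 3 x^{3} - 3 x^{2} - 9 x - 3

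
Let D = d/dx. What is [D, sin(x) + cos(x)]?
- \sin{\left(x \right)} + \cos{\left(x \right)}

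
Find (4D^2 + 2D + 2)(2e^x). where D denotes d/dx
16 e^{x}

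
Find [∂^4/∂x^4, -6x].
-24\frac{d^{3}}{dx^{3}}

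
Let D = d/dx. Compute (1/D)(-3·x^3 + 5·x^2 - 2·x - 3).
- \frac{3 x^{4}}{4} + \frac{5 x^{3}}{3} - x^{2} - 3 x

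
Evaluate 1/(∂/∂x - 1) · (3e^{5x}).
\frac{3 e^{5 x}}{4}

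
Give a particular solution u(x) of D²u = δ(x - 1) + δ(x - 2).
\frac{|x - 1|}{2} + \frac{|x - 2|}{2}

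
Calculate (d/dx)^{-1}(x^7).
\frac{x^{8}}{8}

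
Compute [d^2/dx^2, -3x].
-6\frac{d}{dx}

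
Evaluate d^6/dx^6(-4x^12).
- 2661120 x^{6}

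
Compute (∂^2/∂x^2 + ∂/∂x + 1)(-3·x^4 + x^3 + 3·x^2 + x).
- 3 x^{4} - 11 x^{3} - 30 x^{2} + 13 x + 7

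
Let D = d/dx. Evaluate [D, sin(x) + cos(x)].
- \sin{\left(x \right)} + \cos{\left(x \right)}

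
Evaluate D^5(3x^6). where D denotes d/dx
2160 x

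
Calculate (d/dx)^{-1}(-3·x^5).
- \frac{x^{6}}{2}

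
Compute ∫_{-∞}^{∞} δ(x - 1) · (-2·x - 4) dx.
-6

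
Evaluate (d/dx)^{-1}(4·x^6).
\frac{4 x^{7}}{7}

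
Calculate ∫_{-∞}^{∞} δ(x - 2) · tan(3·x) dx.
\tan{\left(6 \right)}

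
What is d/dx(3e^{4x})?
12 e^{4 x}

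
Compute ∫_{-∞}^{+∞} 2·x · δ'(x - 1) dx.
-2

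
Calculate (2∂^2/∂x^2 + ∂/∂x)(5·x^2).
10 x + 20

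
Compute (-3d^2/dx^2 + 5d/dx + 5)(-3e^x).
- 21 e^{x}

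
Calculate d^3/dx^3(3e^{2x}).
24 e^{2 x}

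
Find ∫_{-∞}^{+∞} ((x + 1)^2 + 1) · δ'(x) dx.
-2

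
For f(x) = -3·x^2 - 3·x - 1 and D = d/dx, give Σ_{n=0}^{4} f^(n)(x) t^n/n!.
- 3 t^{2} - 3 t \left(2 x + 1\right) - 3 x^{2} - 3 x - 1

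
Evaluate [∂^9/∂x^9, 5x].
45\frac{d^{8}}{dx^{8}}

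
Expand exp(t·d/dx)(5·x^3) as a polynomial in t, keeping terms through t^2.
5 x \left(3 t^{2} + 3 t x + x^{2}\right)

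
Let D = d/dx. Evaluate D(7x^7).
49 x^{6}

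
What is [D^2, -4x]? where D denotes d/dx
-8D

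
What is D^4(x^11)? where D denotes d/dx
7920 x^{7}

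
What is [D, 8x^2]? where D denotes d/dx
16 x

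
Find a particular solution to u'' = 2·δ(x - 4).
|x - 4|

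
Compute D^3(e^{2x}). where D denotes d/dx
8 e^{2 x}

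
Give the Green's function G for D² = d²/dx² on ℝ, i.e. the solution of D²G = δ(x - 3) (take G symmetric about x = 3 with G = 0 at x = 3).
\frac{|x - 3|}{2}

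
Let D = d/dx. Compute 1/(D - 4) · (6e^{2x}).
- 3 e^{2 x}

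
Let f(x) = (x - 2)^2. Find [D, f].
2 x - 4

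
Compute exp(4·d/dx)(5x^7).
5 x^{7} + 140 x^{6} + 1680 x^{5} + 11200 x^{4} + 44800 x^{3} + 107520 x^{2} + 143360 x + 81920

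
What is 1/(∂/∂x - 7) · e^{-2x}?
- \frac{e^{- 2 x}}{9}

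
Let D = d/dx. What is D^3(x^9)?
504 x^{6}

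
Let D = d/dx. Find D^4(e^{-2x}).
16 e^{- 2 x}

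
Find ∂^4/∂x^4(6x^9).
18144 x^{5}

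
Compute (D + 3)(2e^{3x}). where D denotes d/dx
12 e^{3 x}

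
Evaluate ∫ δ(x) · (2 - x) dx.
2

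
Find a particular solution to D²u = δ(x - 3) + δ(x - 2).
\frac{|x - 3|}{2} + \frac{|x - 2|}{2}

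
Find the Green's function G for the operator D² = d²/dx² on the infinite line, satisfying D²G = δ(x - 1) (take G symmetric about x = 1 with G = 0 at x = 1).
\frac{|x - 1|}{2}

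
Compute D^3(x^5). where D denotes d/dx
60 x^{2}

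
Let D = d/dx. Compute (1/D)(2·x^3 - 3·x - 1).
\frac{x^{4}}{2} - \frac{3 x^{2}}{2} - x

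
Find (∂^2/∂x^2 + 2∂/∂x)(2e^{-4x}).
16 e^{- 4 x}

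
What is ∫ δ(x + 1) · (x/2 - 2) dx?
- \frac{5}{2}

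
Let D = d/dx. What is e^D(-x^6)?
- x^{6} - 6 x^{5} - 15 x^{4} - 20 x^{3} - 15 x^{2} - 6 x - 1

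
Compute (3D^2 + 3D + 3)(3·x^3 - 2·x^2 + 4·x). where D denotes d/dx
3 x \left(3 x^{2} + 7 x + 18\right)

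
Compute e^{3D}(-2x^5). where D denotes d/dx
- 2 x^{5} - 30 x^{4} - 180 x^{3} - 540 x^{2} - 810 x - 486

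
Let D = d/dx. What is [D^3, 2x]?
6D^{2}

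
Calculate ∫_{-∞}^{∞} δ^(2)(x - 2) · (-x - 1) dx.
0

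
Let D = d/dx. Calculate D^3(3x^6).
360 x^{3}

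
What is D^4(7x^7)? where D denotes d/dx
5880 x^{3}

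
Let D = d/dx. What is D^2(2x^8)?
112 x^{6}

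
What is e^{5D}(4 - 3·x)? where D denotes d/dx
- 3 x - 11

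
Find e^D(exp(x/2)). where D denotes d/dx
e^{\frac{x}{2} + \frac{1}{2}}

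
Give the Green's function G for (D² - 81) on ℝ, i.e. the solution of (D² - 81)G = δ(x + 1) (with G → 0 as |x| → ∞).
-\frac{e^{-9|x + 1|}}{18}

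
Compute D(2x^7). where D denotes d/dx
14 x^{6}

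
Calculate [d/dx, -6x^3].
- 18 x^{2}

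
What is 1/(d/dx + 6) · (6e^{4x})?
\frac{3 e^{4 x}}{5}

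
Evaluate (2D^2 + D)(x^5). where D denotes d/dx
5 x^{3} \left(x + 8\right)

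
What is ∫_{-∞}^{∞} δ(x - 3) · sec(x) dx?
\sec{\left(3 \right)}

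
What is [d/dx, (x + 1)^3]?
3 \left(x + 1\right)^{2}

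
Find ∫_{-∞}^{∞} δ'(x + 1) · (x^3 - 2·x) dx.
-1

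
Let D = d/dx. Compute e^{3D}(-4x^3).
- 4 x^{3} - 36 x^{2} - 108 x - 108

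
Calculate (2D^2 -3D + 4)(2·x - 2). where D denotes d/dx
8 x - 14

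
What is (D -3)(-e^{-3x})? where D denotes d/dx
6 e^{- 3 x}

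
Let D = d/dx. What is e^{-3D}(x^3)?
x^{3} - 9 x^{2} + 27 x - 27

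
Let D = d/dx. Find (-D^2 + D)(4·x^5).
20 x^{3} \left(x - 4\right)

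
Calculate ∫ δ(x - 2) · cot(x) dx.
\cot{\left(2 \right)}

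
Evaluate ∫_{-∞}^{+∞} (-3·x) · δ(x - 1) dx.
-3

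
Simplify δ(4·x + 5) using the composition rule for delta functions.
\frac{\delta(x + 5/4)}{4}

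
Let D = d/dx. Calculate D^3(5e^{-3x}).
- 135 e^{- 3 x}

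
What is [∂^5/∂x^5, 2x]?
10\frac{d^{4}}{dx^{4}}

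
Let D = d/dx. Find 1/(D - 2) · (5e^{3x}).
5 e^{3 x}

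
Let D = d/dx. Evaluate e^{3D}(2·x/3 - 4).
\frac{2 x}{3} - 2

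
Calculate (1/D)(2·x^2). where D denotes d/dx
\frac{2 x^{3}}{3}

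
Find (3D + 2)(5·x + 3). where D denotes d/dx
10 x + 21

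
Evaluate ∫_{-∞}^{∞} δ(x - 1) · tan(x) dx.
\tan{\left(1 \right)}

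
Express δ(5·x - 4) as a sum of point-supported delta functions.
\frac{\delta(x - 4/5)}{5}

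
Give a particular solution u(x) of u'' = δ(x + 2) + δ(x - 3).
\frac{|x + 2|}{2} + \frac{|x - 3|}{2}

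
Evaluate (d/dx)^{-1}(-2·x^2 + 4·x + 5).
- \frac{2 x^{3}}{3} + 2 x^{2} + 5 x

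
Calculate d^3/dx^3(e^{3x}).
27 e^{3 x}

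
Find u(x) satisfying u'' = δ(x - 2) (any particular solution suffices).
\frac{|x - 2|}{2}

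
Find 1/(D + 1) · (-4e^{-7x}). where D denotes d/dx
\frac{2 e^{- 7 x}}{3}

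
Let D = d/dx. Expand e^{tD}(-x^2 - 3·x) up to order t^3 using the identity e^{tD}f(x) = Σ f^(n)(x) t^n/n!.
- t^{2} - t \left(2 x + 3\right) - x^{2} - 3 x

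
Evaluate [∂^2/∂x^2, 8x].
16\frac{d}{dx}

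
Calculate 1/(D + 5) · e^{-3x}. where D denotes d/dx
\frac{e^{- 3 x}}{2}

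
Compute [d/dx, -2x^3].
- 6 x^{2}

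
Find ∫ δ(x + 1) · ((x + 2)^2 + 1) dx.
2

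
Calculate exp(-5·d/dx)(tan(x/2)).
\tan{\left(\frac{x}{2} - \frac{5}{2} \right)}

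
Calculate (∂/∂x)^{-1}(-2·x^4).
- \frac{2 x^{5}}{5}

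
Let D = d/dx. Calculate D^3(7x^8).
2352 x^{5}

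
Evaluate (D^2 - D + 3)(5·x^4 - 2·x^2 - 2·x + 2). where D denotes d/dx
15 x^{4} - 20 x^{3} + 54 x^{2} - 2 x + 4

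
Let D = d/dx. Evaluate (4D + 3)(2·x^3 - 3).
6 x^{3} + 24 x^{2} - 9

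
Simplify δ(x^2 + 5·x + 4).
\frac{\delta(x + 4) + \delta(x + 1)}{3}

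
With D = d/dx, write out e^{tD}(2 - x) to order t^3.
- t - x + 2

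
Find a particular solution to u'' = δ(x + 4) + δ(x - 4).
\frac{|x + 4|}{2} + \frac{|x - 4|}{2}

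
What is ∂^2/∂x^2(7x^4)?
84 x^{2}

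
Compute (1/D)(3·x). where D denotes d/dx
\frac{3 x^{2}}{2}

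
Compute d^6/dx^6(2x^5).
0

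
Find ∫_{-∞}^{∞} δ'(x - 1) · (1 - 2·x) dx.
2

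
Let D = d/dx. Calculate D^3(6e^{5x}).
750 e^{5 x}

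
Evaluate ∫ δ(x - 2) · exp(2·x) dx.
e^{4}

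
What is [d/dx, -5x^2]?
- 10 x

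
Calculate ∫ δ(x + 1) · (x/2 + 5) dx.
\frac{9}{2}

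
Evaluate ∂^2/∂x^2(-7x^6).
- 210 x^{4}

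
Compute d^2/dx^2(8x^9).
576 x^{7}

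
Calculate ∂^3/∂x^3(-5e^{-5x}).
625 e^{- 5 x}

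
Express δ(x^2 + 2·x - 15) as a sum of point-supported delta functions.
\frac{\delta(x - 3) + \delta(x + 5)}{8}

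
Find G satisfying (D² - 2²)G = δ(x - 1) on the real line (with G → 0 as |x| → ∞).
-\frac{e^{-2|x - 1|}}{4}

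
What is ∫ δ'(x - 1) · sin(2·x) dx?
- 2 \cos{\left(2 \right)}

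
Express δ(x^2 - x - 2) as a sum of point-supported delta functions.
\frac{\delta(x - 2) + \delta(x + 1)}{3}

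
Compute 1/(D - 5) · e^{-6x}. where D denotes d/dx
- \frac{e^{- 6 x}}{11}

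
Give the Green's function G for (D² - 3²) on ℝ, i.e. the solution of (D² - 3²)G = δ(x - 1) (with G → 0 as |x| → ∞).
-\frac{e^{-3|x - 1|}}{6}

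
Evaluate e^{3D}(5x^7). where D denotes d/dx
5 x^{7} + 105 x^{6} + 945 x^{5} + 4725 x^{4} + 14175 x^{3} + 25515 x^{2} + 25515 x + 10935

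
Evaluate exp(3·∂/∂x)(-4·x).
- 4 x - 12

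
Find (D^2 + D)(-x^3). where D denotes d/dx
3 x \left(- x - 2\right)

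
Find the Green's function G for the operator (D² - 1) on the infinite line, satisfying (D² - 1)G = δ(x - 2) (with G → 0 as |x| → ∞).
-\frac{e^{-|x - 2|}}{2}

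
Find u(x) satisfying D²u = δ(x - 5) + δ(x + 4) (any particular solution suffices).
\frac{|x - 5|}{2} + \frac{|x + 4|}{2}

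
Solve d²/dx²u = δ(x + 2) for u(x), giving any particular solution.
\frac{|x + 2|}{2}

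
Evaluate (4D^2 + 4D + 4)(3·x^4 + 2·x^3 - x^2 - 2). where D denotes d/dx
12 x^{4} + 56 x^{3} + 164 x^{2} + 40 x - 16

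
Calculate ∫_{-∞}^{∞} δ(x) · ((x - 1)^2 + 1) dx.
2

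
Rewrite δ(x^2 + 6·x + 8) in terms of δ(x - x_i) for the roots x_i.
\frac{\delta(x + 4) + \delta(x + 2)}{2}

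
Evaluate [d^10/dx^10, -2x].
-20\frac{d^{9}}{dx^{9}}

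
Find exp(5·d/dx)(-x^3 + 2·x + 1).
- x^{3} - 15 x^{2} - 73 x - 114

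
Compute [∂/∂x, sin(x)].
\cos{\left(x \right)}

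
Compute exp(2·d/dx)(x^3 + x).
x^{3} + 6 x^{2} + 13 x + 10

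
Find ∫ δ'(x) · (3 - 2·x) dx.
2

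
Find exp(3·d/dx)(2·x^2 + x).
2 x^{2} + 13 x + 21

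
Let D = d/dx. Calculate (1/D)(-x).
- \frac{x^{2}}{2}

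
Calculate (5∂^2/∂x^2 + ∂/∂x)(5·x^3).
15 x \left(x + 10\right)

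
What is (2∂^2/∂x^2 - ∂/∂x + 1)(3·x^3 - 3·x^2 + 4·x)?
3 x^{3} - 12 x^{2} + 46 x - 16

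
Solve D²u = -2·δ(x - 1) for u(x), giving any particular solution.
-|x - 1|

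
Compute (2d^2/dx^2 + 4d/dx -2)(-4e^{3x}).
- 112 e^{3 x}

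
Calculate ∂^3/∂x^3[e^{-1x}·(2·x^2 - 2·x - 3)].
\left(- 2 x^{2} + 14 x - 15\right) e^{- x}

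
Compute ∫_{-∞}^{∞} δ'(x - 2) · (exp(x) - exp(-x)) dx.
- 2 \cosh{\left(2 \right)}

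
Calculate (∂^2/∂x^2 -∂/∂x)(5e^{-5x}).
150 e^{- 5 x}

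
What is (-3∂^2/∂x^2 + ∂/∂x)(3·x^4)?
12 x^{2} \left(x - 9\right)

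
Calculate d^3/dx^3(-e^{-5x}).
125 e^{- 5 x}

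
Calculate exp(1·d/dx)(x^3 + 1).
x^{3} + 3 x^{2} + 3 x + 2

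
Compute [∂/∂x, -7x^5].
- 35 x^{4}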